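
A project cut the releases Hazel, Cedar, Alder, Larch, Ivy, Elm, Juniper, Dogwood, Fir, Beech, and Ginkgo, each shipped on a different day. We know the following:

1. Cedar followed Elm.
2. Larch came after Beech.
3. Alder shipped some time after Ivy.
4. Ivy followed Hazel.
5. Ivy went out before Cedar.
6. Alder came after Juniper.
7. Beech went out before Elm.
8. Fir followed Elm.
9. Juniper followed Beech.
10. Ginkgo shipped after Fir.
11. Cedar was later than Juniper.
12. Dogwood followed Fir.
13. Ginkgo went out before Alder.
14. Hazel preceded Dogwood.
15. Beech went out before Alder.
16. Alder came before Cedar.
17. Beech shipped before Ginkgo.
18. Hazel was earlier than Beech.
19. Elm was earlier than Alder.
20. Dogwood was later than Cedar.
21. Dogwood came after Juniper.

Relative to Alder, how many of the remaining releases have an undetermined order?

Forced before Alder: Beech, Elm, Fir, Ginkgo, Hazel, Ivy, and Juniper; forced after Alder: Cedar and Dogwood.
That leaves Larch with no forced order relative to Alder — 1.

1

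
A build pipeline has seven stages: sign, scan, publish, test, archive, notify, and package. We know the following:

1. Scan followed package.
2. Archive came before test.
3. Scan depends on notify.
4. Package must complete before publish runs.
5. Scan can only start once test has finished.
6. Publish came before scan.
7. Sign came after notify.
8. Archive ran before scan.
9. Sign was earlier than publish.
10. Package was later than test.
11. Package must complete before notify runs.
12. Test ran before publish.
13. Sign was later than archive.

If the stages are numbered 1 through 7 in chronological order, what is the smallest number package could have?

Archive and test must both come before package — 2 forced predecessors.
Nothing else is forced ahead of package, so its earliest slot is position 2 + 1 = 3.

3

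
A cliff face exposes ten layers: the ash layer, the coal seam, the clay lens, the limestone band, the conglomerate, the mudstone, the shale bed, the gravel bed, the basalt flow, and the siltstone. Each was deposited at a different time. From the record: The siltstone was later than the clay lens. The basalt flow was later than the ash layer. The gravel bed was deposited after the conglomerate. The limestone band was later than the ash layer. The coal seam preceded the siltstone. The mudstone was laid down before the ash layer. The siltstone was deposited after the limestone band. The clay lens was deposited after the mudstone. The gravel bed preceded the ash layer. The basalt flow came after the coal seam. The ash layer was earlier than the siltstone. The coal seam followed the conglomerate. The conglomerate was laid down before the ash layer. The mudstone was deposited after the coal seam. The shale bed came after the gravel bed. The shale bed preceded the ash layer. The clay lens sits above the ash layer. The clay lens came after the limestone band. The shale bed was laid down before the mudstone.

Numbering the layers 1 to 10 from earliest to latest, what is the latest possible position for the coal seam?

4

The coal seam must come before the ash layer, the basalt flow, the clay lens, the limestone band, the mudstone, and the siltstone — 6 layers forced after it.
Everything else can be placed before the coal seam in some valid order, so the coal seam can sit as late as position 10 − 6 = 4.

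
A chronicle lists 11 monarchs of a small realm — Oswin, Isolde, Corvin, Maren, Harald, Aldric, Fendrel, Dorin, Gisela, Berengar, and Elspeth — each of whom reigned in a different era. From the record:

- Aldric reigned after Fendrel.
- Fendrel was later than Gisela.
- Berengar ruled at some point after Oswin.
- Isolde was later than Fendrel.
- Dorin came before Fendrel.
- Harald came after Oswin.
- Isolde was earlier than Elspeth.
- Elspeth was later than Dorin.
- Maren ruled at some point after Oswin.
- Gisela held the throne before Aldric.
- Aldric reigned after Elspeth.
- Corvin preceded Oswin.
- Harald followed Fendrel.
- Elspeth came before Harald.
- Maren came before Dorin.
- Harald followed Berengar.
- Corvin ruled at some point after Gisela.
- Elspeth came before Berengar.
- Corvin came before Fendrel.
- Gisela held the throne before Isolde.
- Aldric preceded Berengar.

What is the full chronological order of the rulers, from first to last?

The constraints fix every adjacent pair, so only one ordering works:
Gisela → Corvin → Oswin → Maren → Dorin → Fendrel → Isolde → Elspeth → Aldric → Berengar → Harald.

Gisela, Corvin, Oswin, Maren, Dorin, Fendrel, Isolde, Elspeth, Aldric, Berengar, Harald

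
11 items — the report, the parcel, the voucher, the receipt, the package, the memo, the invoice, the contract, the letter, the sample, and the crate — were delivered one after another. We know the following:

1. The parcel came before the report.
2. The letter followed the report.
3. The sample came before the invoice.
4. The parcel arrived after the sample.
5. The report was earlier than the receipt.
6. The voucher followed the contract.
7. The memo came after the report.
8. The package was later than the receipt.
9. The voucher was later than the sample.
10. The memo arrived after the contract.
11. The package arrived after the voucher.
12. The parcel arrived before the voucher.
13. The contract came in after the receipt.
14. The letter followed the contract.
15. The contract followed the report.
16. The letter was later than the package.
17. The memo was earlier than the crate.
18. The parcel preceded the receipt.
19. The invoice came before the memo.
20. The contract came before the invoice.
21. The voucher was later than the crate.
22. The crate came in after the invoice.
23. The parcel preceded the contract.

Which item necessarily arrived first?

The sample has a chain of constraints placing it before every other item, so the sample must be first.

the sample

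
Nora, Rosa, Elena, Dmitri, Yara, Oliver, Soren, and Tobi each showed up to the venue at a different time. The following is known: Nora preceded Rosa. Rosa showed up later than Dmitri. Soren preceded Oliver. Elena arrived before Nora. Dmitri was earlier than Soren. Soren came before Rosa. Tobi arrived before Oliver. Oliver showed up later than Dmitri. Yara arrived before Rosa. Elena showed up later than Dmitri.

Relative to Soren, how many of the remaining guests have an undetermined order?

4

Forced before Soren: Dmitri; forced after Soren: Oliver and Rosa.
That leaves Elena, Nora, Tobi, and Yara with no forced order relative to Soren — 4.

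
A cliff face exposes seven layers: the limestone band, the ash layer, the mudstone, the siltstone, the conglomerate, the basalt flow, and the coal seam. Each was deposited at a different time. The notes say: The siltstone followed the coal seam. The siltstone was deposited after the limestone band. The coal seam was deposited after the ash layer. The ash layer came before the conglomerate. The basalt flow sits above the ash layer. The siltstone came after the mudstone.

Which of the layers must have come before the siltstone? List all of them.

the ash layer, the coal seam, the limestone band, the mudstone

Directly stated before the siltstone: the coal seam, the limestone band, and the mudstone.
The ash layer reaches the siltstone via the ash layer → the coal seam → the siltstone.
No chain forces the conglomerate (or any of the others) ahead of the siltstone.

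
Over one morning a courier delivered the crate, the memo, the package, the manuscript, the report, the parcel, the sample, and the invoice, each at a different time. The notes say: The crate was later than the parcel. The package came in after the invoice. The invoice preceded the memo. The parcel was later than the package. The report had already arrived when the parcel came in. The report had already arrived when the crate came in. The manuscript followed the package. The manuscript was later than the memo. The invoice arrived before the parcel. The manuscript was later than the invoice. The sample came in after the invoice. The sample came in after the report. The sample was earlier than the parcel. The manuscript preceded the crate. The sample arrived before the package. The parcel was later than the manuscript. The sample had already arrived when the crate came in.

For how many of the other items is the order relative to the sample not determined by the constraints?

Forced before the sample: the invoice and the report; forced after the sample: the crate, the manuscript, the package, and the parcel.
That leaves the memo with no forced order relative to the sample — 1.

1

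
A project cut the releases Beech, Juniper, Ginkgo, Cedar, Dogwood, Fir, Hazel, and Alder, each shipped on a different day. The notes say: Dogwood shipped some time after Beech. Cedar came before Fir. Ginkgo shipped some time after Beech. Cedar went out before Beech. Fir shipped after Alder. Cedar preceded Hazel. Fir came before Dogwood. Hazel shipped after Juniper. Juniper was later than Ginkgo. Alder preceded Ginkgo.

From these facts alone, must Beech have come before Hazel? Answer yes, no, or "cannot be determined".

yes

Chain the constraints: Beech → Ginkgo → Juniper → Hazel. Each link is directly stated, so Beech comes before Hazel.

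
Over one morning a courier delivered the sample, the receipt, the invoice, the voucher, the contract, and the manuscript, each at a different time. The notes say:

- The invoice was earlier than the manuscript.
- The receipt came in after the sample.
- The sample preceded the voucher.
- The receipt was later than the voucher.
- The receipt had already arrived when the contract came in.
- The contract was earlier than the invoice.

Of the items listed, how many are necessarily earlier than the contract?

3

Directly stated before the contract: the receipt.
The sample reaches the contract via the sample → the receipt → the contract.
The voucher reaches the contract via the voucher → the receipt → the contract.
No chain forces the invoice (or any of the others) ahead of the contract.
That's the receipt, the sample, and the voucher — 3 in all.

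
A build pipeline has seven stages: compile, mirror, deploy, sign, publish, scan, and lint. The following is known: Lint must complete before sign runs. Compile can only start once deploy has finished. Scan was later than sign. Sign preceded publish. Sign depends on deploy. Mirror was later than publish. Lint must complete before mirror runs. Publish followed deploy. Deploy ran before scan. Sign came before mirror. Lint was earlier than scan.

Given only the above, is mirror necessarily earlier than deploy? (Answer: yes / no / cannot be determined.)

no

Tracing the constraints gives deploy → publish → mirror, so deploy must come before mirror.
That means mirror cannot be before deploy.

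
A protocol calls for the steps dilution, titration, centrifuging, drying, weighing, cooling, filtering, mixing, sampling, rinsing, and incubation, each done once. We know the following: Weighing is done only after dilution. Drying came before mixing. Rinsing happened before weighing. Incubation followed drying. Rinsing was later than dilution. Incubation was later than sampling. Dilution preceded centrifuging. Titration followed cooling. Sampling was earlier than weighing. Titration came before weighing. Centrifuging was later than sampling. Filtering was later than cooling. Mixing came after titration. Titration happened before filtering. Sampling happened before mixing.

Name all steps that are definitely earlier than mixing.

Directly stated before mixing: drying, sampling, and titration.
Cooling reaches mixing via cooling → titration → mixing.

cooling, drying, sampling, titration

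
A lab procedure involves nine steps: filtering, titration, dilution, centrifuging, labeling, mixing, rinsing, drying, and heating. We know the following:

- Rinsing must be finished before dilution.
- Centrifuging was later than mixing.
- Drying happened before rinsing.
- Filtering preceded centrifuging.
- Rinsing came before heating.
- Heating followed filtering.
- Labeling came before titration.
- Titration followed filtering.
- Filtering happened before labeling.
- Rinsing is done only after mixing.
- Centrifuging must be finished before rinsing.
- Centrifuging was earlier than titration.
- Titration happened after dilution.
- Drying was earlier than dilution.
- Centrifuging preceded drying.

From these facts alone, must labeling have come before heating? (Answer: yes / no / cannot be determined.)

cannot be determined

No chain of stated constraints runs from labeling to heating, and none runs from heating to labeling either.
So the relative order of labeling and heating is not fixed by the given facts.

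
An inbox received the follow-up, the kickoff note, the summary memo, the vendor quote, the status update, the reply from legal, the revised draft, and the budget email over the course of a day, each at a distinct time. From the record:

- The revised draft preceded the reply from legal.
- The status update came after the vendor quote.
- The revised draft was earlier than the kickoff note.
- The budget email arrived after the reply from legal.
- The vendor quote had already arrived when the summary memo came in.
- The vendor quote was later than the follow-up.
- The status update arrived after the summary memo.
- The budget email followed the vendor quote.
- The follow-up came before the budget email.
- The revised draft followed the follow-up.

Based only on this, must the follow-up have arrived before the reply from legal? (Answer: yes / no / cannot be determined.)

yes

Chain the constraints: the follow-up → the revised draft → the reply from legal. Each link is directly stated, so the follow-up comes before the reply from legal.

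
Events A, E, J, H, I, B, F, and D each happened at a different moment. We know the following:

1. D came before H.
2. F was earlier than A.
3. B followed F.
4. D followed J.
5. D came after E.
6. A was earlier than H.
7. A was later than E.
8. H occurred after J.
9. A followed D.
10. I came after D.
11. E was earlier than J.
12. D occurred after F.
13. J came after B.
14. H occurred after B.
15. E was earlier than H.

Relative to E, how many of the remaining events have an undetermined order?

Forced after E: A, D, H, I, and J.
That leaves B and F with no forced order relative to E — 2.

2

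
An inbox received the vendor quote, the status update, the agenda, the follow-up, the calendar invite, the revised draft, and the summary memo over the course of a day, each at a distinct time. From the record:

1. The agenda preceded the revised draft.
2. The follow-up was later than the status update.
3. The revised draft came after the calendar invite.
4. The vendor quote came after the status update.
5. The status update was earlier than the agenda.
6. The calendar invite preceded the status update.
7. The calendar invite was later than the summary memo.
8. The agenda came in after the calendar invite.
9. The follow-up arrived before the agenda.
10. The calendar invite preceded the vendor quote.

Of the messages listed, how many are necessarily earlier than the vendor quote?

Directly stated before the vendor quote: the calendar invite and the status update.
The summary memo reaches the vendor quote via the summary memo → the calendar invite → the vendor quote.
That's the calendar invite, the status update, and the summary memo — 3 in all.

3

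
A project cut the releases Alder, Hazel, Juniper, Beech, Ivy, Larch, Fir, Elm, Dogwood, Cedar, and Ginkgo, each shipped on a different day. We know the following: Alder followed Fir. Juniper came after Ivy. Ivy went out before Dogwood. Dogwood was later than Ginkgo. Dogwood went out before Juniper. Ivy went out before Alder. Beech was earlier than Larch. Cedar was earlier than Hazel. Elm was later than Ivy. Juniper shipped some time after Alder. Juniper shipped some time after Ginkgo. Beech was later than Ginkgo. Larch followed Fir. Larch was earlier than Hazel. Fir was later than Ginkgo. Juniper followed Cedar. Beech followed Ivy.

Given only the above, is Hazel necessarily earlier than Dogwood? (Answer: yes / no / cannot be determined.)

No chain of stated constraints runs from Hazel to Dogwood, and none runs from Dogwood to Hazel either.
So the relative order of Hazel and Dogwood is not fixed by the given facts.

cannot be determined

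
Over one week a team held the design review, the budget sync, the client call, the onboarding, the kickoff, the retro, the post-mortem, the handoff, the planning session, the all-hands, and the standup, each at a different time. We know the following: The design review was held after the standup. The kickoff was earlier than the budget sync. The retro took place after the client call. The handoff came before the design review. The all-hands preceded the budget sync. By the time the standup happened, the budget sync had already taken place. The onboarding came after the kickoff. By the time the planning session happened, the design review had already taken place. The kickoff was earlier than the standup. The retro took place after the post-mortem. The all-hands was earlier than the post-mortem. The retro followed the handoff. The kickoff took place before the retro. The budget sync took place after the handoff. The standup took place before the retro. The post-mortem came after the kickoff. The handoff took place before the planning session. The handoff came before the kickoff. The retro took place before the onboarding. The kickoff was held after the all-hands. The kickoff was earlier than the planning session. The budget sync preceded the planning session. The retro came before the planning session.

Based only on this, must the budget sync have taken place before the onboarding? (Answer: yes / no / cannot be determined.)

yes

Chain the constraints: the budget sync → the standup → the retro → the onboarding. Each link is directly stated, so the budget sync comes before the onboarding.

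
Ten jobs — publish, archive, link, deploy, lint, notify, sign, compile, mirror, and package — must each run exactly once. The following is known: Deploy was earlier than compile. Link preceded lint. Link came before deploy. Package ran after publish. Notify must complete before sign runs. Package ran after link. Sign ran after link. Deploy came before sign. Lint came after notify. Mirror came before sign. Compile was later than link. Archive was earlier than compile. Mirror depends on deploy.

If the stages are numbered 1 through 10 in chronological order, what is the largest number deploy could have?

Deploy must come before compile, mirror, and sign — 3 stages forced after it.
Everything else can be placed before deploy in some valid order, so deploy can sit as late as position 10 − 3 = 7.

7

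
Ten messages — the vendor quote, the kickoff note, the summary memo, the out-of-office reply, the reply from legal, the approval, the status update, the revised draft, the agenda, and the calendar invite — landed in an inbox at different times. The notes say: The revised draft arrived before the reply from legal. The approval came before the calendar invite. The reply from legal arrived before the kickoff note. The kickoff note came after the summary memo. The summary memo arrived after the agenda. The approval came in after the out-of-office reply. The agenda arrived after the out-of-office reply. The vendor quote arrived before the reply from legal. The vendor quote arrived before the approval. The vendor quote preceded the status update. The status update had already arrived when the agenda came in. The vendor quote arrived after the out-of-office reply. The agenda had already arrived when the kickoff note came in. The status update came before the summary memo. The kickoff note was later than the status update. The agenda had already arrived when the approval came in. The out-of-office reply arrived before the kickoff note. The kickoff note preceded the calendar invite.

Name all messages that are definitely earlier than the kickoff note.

the agenda, the out-of-office reply, the reply from legal, the revised draft, the status update, the summary memo, the vendor quote

Directly stated before the kickoff note: the agenda, the out-of-office reply, the reply from legal, the status update, and the summary memo.
The revised draft reaches the kickoff note via the revised draft → the reply from legal → the kickoff note.
The vendor quote reaches the kickoff note via the vendor quote → the reply from legal → the kickoff note.
No chain forces the approval (or any of the others) ahead of the kickoff note.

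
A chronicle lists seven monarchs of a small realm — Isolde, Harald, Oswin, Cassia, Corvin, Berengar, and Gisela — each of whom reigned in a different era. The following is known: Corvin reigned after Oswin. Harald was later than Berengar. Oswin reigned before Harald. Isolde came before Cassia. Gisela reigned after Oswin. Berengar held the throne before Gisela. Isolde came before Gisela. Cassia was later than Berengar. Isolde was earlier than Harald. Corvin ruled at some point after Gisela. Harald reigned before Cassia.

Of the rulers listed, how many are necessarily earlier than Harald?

3

Directly stated before Harald: Berengar, Isolde, and Oswin.
No chain forces Corvin (or any of the others) ahead of Harald.
That's Berengar, Isolde, and Oswin — 3 in all.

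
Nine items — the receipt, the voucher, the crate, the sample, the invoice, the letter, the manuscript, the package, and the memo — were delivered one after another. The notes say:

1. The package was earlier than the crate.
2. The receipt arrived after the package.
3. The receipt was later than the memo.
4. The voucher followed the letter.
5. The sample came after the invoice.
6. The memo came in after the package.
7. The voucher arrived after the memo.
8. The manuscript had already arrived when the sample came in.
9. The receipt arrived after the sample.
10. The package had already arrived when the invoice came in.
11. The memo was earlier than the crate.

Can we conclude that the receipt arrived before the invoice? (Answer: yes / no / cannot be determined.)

no

Tracing the constraints gives the invoice → the sample → the receipt, so the invoice must come before the receipt.
That means the receipt cannot be before the invoice.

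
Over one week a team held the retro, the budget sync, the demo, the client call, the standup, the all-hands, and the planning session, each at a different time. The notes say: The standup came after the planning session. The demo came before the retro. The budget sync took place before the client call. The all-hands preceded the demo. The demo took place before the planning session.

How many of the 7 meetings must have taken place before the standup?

3

Directly stated before the standup: the planning session.
The all-hands reaches the standup via the all-hands → the demo → the planning session → the standup.
The demo reaches the standup via the demo → the planning session → the standup.
No chain forces the retro (or any of the others) ahead of the standup.
That's the all-hands, the demo, and the planning session — 3 in all.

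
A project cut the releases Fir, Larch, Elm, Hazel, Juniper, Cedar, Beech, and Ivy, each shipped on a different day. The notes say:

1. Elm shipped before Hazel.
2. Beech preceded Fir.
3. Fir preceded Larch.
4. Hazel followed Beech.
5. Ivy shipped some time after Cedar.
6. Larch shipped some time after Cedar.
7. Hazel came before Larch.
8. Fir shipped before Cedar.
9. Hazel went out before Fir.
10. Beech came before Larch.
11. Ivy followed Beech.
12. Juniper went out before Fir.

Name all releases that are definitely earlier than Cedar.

Directly stated before Cedar: Fir.
Beech reaches Cedar via Beech → Fir → Cedar.
Elm reaches Cedar via Elm → Hazel → Fir → Cedar.
Hazel reaches Cedar via Hazel → Fir → Cedar.
Likewise Juniper reaches Cedar by chaining the stated constraints.
No chain forces Larch (or any of the others) ahead of Cedar.

Beech, Elm, Fir, Hazel, Juniper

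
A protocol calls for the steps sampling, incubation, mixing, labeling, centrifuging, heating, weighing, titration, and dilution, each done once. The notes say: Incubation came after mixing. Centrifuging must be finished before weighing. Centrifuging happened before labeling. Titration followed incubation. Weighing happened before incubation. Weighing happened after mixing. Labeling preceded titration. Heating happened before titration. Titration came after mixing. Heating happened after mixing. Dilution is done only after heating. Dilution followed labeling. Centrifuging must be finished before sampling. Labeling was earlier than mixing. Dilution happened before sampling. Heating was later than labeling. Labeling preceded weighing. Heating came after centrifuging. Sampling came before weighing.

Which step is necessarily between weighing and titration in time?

Tracing the constraints gives weighing → incubation → titration, so incubation sits after weighing and before titration.
No other step is forced both after weighing and before titration.

incubation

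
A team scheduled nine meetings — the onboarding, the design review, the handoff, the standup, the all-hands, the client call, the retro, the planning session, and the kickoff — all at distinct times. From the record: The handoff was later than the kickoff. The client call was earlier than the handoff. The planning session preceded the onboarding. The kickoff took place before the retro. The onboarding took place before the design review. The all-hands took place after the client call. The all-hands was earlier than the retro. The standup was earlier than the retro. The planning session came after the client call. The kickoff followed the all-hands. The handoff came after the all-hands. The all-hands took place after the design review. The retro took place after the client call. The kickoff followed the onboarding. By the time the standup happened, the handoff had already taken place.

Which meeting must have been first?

The client call has a chain of constraints placing it before every other meeting, so the client call must be first.

the client call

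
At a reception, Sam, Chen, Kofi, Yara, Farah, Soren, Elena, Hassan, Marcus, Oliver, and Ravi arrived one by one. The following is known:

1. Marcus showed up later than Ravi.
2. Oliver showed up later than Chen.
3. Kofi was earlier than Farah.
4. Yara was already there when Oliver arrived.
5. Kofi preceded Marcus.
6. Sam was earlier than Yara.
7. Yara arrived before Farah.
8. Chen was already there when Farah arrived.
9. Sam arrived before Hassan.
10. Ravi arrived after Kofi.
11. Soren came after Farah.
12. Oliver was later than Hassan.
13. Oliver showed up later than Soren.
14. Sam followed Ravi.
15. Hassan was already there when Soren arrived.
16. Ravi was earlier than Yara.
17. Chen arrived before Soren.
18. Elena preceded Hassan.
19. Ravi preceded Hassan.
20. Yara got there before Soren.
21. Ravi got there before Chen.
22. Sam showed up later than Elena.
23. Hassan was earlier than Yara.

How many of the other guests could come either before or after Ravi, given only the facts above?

Forced before Ravi: Kofi; forced after Ravi: Chen, Farah, Hassan, Marcus, Oliver, Sam, Soren, and Yara.
That leaves Elena with no forced order relative to Ravi — 1.

1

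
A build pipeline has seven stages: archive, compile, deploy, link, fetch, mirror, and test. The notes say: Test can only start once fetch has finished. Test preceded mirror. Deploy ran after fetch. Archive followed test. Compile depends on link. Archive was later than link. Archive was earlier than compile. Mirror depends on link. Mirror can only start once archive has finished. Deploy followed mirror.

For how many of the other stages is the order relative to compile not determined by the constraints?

2

Forced before compile: archive, fetch, link, and test.
That leaves deploy and mirror with no forced order relative to compile — 2.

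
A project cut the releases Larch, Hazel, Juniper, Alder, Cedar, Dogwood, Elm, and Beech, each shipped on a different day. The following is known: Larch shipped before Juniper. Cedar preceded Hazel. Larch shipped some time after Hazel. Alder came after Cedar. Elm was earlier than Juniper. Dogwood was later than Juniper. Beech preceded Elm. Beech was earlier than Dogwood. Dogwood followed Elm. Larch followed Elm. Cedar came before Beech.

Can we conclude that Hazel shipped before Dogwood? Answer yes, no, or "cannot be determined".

yes

Chain the constraints: Hazel → Larch → Juniper → Dogwood. Each link is directly stated, so Hazel comes before Dogwood.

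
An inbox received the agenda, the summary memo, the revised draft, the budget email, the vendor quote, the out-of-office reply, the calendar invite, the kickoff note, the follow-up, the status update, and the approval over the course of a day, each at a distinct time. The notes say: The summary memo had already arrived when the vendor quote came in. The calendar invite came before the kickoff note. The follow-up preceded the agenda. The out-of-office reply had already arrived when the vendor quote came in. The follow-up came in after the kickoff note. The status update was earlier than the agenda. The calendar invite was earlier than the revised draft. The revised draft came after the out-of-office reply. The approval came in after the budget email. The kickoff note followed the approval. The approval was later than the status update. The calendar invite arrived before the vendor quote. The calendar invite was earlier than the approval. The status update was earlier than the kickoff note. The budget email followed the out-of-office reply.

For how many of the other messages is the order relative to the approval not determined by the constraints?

3

Forced before the approval: the budget email, the calendar invite, the out-of-office reply, and the status update; forced after the approval: the agenda, the follow-up, and the kickoff note.
That leaves the revised draft, the summary memo, and the vendor quote with no forced order relative to the approval — 3.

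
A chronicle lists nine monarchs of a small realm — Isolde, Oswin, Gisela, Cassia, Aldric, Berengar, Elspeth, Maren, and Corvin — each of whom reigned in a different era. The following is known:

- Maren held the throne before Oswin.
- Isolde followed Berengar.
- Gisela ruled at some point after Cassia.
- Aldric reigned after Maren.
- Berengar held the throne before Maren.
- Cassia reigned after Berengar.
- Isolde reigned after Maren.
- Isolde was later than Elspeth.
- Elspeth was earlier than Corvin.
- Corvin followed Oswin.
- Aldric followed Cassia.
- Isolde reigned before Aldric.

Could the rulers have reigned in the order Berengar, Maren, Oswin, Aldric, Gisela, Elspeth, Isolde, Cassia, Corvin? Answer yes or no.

no

The constraints require Isolde before Aldric, but in the proposed sequence Aldric appears ahead of Isolde. That one violation is enough.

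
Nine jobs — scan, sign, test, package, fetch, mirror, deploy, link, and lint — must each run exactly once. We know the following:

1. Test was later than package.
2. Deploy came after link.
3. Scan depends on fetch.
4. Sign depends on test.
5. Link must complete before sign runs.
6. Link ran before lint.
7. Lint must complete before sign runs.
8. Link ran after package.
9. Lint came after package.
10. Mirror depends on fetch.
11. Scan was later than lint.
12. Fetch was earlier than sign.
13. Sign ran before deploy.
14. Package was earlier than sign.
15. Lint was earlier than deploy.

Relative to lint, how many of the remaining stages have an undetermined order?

3

Forced before lint: link and package; forced after lint: deploy, scan, and sign.
That leaves fetch, mirror, and test with no forced order relative to lint — 3.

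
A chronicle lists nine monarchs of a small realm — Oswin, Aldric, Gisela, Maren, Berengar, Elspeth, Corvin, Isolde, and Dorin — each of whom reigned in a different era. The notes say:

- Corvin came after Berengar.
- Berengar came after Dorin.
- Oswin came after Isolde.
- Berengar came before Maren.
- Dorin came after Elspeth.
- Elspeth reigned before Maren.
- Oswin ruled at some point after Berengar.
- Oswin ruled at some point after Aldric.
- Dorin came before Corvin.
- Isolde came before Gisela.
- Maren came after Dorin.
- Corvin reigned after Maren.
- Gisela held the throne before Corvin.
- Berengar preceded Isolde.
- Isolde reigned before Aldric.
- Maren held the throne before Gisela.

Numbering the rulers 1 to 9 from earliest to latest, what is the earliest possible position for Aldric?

5

Berengar, Dorin, Elspeth, and Isolde must all come before Aldric — 4 forced predecessors.
Nothing else is forced ahead of Aldric, so their earliest slot is position 4 + 1 = 5.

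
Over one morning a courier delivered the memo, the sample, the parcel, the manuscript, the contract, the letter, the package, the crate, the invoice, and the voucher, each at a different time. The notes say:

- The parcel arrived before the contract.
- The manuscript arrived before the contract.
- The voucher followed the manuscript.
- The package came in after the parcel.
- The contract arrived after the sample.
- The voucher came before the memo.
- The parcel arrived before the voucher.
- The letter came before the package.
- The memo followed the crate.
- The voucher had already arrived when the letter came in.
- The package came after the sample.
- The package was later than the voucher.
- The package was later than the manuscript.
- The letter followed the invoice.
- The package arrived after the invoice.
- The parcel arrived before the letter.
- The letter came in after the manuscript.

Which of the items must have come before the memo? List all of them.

the crate, the manuscript, the parcel, the voucher

Directly stated before the memo: the crate and the voucher.
The manuscript reaches the memo via the manuscript → the voucher → the memo.
The parcel reaches the memo via the parcel → the voucher → the memo.
No chain forces the letter (or any of the others) ahead of the memo.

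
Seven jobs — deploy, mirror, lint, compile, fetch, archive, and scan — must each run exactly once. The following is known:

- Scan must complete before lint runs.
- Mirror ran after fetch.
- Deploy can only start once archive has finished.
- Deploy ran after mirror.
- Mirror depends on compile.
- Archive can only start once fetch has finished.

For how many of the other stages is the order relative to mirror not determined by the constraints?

Forced before mirror: compile and fetch; forced after mirror: deploy.
That leaves archive, lint, and scan with no forced order relative to mirror — 3.

3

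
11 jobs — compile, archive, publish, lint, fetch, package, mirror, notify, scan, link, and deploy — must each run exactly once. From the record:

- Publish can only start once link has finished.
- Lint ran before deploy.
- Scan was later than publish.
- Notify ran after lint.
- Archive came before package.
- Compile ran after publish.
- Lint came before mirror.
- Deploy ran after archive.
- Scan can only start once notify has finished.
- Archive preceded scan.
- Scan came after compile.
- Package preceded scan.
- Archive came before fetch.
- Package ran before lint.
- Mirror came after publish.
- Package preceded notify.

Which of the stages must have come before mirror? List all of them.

archive, link, lint, package, publish

Directly stated before mirror: lint and publish.
Archive reaches mirror via archive → package → lint → mirror.
Link reaches mirror via link → publish → mirror.
Package reaches mirror via package → lint → mirror.
No chain forces deploy (or any of the others) ahead of mirror.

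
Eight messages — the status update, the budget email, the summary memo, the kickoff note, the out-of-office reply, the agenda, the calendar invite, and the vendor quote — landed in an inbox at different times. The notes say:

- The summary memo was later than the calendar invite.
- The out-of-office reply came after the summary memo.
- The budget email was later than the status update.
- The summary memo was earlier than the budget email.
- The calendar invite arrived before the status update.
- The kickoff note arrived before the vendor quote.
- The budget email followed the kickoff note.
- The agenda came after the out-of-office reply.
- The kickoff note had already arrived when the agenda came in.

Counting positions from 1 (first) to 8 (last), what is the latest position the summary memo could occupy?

The summary memo must come before the agenda, the budget email, and the out-of-office reply — 3 messages forced after it.
Everything else can be placed before the summary memo in some valid order, so the summary memo can sit as late as position 8 − 3 = 5.

5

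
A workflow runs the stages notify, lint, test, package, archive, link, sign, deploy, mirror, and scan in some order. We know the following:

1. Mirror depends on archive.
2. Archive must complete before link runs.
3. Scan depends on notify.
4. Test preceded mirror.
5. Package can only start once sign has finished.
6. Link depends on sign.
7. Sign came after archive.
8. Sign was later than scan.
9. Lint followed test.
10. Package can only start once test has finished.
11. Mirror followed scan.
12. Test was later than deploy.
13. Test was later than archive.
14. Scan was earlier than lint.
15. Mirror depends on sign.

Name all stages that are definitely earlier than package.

Directly stated before package: sign and test.
Archive reaches package via archive → test → package.
Deploy reaches package via deploy → test → package.
Notify reaches package via notify → scan → sign → package.
Likewise scan reaches package by chaining the stated constraints.
No chain forces lint (or any of the others) ahead of package.

archive, deploy, notify, scan, sign, test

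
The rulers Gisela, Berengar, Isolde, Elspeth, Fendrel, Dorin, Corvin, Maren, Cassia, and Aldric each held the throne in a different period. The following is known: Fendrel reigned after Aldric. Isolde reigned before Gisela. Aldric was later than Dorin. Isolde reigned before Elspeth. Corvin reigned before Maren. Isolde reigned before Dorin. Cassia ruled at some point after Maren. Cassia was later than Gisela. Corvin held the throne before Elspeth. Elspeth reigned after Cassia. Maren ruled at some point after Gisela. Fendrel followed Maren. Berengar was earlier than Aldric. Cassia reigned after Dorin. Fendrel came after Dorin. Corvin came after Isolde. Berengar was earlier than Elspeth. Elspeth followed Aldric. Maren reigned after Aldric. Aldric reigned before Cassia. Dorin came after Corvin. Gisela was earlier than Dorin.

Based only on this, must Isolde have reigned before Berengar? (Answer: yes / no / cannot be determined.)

No chain of stated constraints runs from Isolde to Berengar, and none runs from Berengar to Isolde either.
So the relative order of Isolde and Berengar is not fixed by the given facts.

cannot be determined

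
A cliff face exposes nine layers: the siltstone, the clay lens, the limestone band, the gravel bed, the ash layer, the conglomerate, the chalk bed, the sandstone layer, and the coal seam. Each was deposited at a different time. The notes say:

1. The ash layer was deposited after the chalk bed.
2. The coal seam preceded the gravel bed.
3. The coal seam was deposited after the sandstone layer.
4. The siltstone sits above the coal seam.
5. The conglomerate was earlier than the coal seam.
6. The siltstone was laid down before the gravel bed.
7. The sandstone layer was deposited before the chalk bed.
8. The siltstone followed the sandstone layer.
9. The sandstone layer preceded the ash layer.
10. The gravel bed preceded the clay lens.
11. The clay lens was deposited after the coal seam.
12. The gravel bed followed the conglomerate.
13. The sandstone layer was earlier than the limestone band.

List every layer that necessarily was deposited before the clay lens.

the coal seam, the conglomerate, the gravel bed, the sandstone layer, the siltstone

Directly stated before the clay lens: the coal seam and the gravel bed.
The conglomerate reaches the clay lens via the conglomerate → the gravel bed → the clay lens.
The sandstone layer reaches the clay lens via the sandstone layer → the coal seam → the clay lens.
The siltstone reaches the clay lens via the siltstone → the gravel bed → the clay lens.
No chain forces the ash layer (or any of the others) ahead of the clay lens.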